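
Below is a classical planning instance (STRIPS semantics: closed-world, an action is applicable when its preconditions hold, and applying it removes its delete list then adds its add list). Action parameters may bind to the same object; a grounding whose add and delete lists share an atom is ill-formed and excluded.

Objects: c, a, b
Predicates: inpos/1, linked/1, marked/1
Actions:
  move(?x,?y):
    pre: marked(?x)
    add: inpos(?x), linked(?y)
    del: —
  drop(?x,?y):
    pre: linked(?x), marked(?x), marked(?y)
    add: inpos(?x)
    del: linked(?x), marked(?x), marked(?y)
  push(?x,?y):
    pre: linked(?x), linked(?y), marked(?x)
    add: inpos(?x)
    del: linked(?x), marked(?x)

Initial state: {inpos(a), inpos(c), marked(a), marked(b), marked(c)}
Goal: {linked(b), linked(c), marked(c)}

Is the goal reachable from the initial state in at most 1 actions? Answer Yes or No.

1. move(c,c)  →  {inpos(a), inpos(c), linked(c), marked(a), marked(b), marked(c)}
2. move(c,b)  →  {inpos(a), inpos(c), linked(b), linked(c), marked(a), marked(b), marked(c)}
optimal plan length = 2; 2 > 1

No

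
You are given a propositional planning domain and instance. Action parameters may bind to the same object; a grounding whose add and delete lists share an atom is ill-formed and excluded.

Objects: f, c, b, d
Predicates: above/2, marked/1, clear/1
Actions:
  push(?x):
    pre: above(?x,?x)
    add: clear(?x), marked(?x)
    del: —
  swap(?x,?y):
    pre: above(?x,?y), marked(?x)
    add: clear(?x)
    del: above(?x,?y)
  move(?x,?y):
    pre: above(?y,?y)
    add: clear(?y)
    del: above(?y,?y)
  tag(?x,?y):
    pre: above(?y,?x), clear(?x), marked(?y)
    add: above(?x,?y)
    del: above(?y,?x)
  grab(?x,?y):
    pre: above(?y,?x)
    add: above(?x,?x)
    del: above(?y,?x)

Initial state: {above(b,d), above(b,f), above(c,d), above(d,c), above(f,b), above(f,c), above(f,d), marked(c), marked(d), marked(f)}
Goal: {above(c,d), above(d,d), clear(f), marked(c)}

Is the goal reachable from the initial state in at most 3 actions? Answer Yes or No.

Yes

1. swap(f,c)  →  {above(b,d), above(b,f), above(c,d), above(d,c), above(f,b), above(f,d), clear(f), marked(c), marked(d), marked(f)}
2. grab(d,f)  →  {above(b,d), above(b,f), above(c,d), above(d,c), above(d,d), above(f,b), clear(f), marked(c), marked(d), marked(f)}
optimal plan length = 2; 2 ≤ 3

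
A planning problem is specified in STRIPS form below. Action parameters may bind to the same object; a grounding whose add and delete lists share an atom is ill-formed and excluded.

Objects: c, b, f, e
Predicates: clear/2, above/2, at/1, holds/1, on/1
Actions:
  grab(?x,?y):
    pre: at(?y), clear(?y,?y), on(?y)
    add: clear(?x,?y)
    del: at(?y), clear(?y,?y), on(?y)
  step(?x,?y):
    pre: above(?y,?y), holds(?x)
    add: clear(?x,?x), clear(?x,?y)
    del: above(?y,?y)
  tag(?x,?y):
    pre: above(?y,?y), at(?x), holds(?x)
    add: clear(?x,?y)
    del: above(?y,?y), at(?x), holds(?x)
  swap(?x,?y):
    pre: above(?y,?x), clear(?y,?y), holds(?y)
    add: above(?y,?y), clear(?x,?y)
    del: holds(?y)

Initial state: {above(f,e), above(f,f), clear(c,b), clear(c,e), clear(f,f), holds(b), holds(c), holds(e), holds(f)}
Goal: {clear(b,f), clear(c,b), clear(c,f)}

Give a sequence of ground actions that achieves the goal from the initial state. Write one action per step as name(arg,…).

1. step(c,f)  →  {above(f,e), clear(c,b), clear(c,c), clear(c,e), clear(c,f), clear(f,f), holds(b), holds(c), holds(e), holds(f)}
2. swap(e,f)  →  {above(f,e), above(f,f), clear(c,b), clear(c,c), clear(c,e), clear(c,f), clear(e,f), clear(f,f), holds(b), holds(c), holds(e)}
3. step(b,f)  →  {above(f,e), clear(b,b), clear(b,f), clear(c,b), clear(c,c), clear(c,e), clear(c,f), clear(e,f), clear(f,f), holds(b), holds(c), holds(e)}

step(c,f); swap(e,f); step(b,f)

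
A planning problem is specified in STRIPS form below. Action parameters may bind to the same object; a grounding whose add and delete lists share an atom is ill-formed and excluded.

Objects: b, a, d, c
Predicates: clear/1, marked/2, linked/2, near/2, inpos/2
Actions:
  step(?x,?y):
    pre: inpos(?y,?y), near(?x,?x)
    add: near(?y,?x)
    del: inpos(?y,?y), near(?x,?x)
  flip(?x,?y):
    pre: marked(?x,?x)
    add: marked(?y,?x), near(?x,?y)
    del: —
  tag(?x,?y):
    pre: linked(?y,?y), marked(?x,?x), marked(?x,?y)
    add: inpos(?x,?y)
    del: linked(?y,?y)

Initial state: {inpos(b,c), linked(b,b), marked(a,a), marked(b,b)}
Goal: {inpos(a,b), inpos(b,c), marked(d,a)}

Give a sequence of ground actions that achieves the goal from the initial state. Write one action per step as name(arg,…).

flip(b,a); flip(a,d); tag(a,b)

1. flip(b,a)  →  {inpos(b,c), linked(b,b), marked(a,a), marked(a,b), marked(b,b), near(b,a)}
2. flip(a,d)  →  {inpos(b,c), linked(b,b), marked(a,a), marked(a,b), marked(b,b), marked(d,a), near(a,d), near(b,a)}
3. tag(a,b)  →  {inpos(a,b), inpos(b,c), marked(a,a), marked(a,b), marked(b,b), marked(d,a), near(a,d), near(b,a)}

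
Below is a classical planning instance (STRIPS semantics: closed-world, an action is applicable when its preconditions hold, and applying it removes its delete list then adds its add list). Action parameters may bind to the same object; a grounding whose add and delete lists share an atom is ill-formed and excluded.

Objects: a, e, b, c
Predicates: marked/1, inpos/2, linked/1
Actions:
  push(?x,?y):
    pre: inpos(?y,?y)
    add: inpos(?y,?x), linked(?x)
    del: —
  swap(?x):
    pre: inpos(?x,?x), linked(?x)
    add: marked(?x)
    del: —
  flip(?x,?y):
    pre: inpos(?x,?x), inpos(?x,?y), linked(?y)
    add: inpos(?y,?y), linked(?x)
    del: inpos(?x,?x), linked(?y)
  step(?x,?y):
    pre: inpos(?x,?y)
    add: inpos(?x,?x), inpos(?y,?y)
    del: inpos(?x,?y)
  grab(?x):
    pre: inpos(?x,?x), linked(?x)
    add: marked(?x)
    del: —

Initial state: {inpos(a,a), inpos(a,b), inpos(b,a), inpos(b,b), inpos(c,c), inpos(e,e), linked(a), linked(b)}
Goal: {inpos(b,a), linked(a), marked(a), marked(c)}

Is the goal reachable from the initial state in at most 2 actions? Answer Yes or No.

1. push(c,a)  →  {inpos(a,a), inpos(a,b), inpos(a,c), inpos(b,a), inpos(b,b), inpos(c,c), inpos(e,e), linked(a), linked(b), linked(c)}
2. swap(a)  →  {inpos(a,a), inpos(a,b), inpos(a,c), inpos(b,a), inpos(b,b), inpos(c,c), inpos(e,e), linked(a), linked(b), linked(c), marked(a)}
3. swap(c)  →  {inpos(a,a), inpos(a,b), inpos(a,c), inpos(b,a), inpos(b,b), inpos(c,c), inpos(e,e), linked(a), linked(b), linked(c), marked(a), marked(c)}
optimal plan length = 3; 3 > 2

No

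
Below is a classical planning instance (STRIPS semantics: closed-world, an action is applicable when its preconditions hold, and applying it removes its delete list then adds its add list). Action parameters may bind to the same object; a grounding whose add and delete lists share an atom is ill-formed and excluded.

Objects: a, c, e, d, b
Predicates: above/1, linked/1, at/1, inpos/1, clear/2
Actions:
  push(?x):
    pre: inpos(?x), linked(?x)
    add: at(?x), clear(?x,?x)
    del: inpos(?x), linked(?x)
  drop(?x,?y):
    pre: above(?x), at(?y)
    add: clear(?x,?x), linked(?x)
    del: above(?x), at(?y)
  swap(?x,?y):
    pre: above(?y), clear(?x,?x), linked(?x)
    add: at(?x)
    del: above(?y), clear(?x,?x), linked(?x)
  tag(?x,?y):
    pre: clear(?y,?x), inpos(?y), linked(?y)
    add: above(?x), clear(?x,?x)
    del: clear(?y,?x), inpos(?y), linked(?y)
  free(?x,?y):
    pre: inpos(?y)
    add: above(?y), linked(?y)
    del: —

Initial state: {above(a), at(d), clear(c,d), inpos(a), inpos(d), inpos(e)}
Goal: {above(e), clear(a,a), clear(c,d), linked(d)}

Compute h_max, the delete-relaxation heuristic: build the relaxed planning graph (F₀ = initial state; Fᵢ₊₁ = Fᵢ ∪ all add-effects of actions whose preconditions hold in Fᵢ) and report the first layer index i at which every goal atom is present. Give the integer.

1

F0 = init (6 atoms)
F1 = F0 ∪ {above(d), above(e), clear(a,a), linked(a), linked(d), linked(e)}  (12 atoms)
goal ⊆ F1  ⇒  h_max = 1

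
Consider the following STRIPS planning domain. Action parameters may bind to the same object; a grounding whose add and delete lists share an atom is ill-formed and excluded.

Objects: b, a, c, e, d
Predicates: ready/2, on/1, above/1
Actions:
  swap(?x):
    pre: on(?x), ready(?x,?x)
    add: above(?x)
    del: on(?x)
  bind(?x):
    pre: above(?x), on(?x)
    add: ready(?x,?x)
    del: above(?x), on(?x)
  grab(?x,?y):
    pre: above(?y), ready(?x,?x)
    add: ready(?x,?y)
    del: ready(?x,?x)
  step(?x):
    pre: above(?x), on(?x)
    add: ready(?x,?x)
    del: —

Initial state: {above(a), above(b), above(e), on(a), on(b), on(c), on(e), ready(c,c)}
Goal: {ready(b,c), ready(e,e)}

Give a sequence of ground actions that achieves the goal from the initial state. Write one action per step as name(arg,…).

1. swap(c)  →  {above(a), above(b), above(c), above(e), on(a), on(b), on(e), ready(c,c)}
2. bind(b)  →  {above(a), above(c), above(e), on(a), on(e), ready(b,b), ready(c,c)}
3. bind(e)  →  {above(a), above(c), on(a), ready(b,b), ready(c,c), ready(e,e)}
4. grab(b,c)  →  {above(a), above(c), on(a), ready(b,c), ready(c,c), ready(e,e)}

swap(c); bind(b); bind(e); grab(b,c)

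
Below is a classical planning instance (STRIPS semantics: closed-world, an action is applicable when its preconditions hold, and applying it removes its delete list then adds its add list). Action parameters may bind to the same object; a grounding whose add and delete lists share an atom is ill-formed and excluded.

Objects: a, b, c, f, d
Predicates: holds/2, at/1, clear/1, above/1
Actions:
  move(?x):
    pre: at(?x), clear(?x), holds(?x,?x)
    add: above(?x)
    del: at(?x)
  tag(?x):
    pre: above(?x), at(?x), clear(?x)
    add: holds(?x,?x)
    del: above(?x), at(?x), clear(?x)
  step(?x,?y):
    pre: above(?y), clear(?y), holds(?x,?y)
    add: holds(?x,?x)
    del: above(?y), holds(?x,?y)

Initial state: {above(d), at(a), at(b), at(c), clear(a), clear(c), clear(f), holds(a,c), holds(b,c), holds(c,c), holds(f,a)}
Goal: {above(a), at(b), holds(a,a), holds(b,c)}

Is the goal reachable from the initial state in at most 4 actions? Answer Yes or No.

1. move(c)  →  {above(c), above(d), at(a), at(b), clear(a), clear(c), clear(f), holds(a,c), holds(b,c), holds(c,c), holds(f,a)}
2. step(a,c)  →  {above(d), at(a), at(b), clear(a), clear(c), clear(f), holds(a,a), holds(b,c), holds(c,c), holds(f,a)}
3. move(a)  →  {above(a), above(d), at(b), clear(a), clear(c), clear(f), holds(a,a), holds(b,c), holds(c,c), holds(f,a)}
optimal plan length = 3; 3 ≤ 4

Yes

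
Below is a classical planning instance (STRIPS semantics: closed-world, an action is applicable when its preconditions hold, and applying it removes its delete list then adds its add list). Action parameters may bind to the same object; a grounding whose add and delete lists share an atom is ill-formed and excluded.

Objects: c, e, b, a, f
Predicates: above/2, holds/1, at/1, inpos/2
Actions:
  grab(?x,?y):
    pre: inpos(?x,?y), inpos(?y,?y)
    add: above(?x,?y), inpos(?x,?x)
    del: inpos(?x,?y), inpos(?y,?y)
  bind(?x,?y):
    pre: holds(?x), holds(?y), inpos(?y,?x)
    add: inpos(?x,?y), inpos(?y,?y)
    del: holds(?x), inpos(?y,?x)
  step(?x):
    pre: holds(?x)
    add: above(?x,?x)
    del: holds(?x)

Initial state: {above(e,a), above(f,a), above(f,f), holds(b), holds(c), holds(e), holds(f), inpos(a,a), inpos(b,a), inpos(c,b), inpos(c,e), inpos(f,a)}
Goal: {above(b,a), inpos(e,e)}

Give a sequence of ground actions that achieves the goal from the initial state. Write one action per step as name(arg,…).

grab(b,a); bind(e,c); grab(e,c)

1. grab(b,a)  →  {above(b,a), above(e,a), above(f,a), above(f,f), holds(b), holds(c), holds(e), holds(f), inpos(b,b), inpos(c,b), inpos(c,e), inpos(f,a)}
2. bind(e,c)  →  {above(b,a), above(e,a), above(f,a), above(f,f), holds(b), holds(c), holds(f), inpos(b,b), inpos(c,b), inpos(c,c), inpos(e,c), inpos(f,a)}
3. grab(e,c)  →  {above(b,a), above(e,a), above(e,c), above(f,a), above(f,f), holds(b), holds(c), holds(f), inpos(b,b), inpos(c,b), inpos(e,e), inpos(f,a)}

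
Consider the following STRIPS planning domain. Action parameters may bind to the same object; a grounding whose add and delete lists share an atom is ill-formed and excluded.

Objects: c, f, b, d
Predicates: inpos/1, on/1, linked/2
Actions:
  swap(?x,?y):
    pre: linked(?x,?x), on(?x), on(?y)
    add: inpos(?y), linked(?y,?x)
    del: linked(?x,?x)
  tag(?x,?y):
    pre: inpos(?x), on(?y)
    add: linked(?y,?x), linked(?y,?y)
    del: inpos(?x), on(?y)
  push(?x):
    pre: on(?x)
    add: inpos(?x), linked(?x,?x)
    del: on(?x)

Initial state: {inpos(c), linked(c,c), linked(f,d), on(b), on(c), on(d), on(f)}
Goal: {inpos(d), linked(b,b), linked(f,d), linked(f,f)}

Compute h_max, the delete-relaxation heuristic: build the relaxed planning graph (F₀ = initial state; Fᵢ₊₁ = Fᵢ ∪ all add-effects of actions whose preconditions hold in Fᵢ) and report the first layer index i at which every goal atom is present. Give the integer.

1

F0 = init (7 atoms)
F1 = F0 ∪ {inpos(b), inpos(d), inpos(f), linked(b,b), linked(b,c), linked(d,c), linked(d,d), linked(f,c), linked(f,f)}  (16 atoms)
goal ⊆ F1  ⇒  h_max = 1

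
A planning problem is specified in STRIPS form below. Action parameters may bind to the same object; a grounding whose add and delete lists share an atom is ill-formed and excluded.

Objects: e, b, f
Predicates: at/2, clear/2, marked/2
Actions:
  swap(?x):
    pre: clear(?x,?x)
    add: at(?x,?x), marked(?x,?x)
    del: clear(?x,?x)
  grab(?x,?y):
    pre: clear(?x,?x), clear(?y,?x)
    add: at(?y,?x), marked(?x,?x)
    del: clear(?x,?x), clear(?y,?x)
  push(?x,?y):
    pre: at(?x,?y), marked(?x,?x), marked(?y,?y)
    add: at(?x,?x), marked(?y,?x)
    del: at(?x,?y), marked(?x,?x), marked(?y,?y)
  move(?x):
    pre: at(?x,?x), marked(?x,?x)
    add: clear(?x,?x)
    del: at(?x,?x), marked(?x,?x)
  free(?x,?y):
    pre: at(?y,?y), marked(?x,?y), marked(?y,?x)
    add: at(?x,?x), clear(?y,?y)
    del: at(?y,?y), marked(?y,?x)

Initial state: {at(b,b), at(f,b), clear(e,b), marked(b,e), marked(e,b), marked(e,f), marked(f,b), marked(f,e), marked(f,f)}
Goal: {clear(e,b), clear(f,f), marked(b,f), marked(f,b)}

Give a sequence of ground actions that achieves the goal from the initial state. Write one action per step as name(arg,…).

1. free(e,b)  →  {at(e,e), at(f,b), clear(b,b), clear(e,b), marked(e,b), marked(e,f), marked(f,b), marked(f,e), marked(f,f)}
2. swap(b)  →  {at(b,b), at(e,e), at(f,b), clear(e,b), marked(b,b), marked(e,b), marked(e,f), marked(f,b), marked(f,e), marked(f,f)}
3. push(f,b)  →  {at(b,b), at(e,e), at(f,f), clear(e,b), marked(b,f), marked(e,b), marked(e,f), marked(f,b), marked(f,e)}
4. free(e,f)  →  {at(b,b), at(e,e), clear(e,b), clear(f,f), marked(b,f), marked(e,b), marked(e,f), marked(f,b)}

free(e,b); swap(b); push(f,b); free(e,f)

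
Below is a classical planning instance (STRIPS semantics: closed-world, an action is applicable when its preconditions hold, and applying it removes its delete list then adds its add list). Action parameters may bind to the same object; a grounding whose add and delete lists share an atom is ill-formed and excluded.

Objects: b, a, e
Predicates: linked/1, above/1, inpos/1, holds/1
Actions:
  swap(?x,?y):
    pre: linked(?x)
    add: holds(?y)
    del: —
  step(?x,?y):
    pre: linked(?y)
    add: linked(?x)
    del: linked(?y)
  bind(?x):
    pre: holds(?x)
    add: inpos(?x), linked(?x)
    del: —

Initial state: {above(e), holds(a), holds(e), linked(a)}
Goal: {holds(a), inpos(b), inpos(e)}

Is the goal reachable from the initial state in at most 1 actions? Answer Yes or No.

1. swap(a,b)  →  {above(e), holds(a), holds(b), holds(e), linked(a)}
2. bind(b)  →  {above(e), holds(a), holds(b), holds(e), inpos(b), linked(a), linked(b)}
3. bind(e)  →  {above(e), holds(a), holds(b), holds(e), inpos(b), inpos(e), linked(a), linked(b), linked(e)}
optimal plan length = 3; 3 > 1

No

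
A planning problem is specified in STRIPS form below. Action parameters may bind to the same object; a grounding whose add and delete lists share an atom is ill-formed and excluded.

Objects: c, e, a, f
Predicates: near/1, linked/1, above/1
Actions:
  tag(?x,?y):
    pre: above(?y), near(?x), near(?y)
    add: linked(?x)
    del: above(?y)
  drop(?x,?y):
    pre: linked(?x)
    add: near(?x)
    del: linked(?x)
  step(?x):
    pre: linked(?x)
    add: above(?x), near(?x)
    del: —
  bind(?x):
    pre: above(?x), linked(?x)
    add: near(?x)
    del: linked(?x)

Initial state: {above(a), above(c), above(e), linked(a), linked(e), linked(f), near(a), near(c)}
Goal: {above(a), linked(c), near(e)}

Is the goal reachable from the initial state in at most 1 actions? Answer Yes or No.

1. tag(c,c)  →  {above(a), above(e), linked(a), linked(c), linked(e), linked(f), near(a), near(c)}
2. drop(e,c)  →  {above(a), above(e), linked(a), linked(c), linked(f), near(a), near(c), near(e)}
optimal plan length = 2; 2 > 1

No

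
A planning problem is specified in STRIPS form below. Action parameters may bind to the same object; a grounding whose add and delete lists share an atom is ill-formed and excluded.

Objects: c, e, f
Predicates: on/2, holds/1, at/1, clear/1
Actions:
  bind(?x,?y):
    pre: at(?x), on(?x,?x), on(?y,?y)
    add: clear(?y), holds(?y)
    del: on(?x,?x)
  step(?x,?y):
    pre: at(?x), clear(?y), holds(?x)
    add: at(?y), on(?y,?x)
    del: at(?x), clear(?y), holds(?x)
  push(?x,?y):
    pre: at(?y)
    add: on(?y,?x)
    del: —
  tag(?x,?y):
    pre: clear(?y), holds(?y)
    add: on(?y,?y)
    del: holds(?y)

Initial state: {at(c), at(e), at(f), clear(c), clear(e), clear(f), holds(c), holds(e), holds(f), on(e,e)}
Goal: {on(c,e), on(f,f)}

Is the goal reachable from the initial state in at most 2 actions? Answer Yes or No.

Yes

1. step(e,c)  →  {at(c), at(f), clear(e), clear(f), holds(c), holds(f), on(c,e), on(e,e)}
2. push(f,f)  →  {at(c), at(f), clear(e), clear(f), holds(c), holds(f), on(c,e), on(e,e), on(f,f)}
optimal plan length = 2; 2 ≤ 2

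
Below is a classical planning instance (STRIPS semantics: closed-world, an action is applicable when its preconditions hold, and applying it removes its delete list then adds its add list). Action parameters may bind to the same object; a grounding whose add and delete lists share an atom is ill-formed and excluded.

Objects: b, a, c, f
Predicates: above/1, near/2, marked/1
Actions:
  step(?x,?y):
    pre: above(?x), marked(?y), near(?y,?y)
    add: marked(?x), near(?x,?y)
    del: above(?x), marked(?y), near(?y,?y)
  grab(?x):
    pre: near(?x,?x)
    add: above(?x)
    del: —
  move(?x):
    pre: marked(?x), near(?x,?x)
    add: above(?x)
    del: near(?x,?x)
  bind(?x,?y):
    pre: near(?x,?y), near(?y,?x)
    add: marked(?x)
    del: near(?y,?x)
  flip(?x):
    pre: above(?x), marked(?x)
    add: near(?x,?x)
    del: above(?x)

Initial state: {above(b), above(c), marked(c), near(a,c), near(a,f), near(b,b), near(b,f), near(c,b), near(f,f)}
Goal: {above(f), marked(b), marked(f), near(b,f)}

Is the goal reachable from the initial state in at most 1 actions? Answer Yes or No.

No

1. grab(f)  →  {above(b), above(c), above(f), marked(c), near(a,c), near(a,f), near(b,b), near(b,f), near(c,b), near(f,f)}
2. bind(b,b)  →  {above(b), above(c), above(f), marked(b), marked(c), near(a,c), near(a,f), near(b,f), near(c,b), near(f,f)}
3. bind(f,f)  →  {above(b), above(c), above(f), marked(b), marked(c), marked(f), near(a,c), near(a,f), near(b,f), near(c,b)}
optimal plan length = 3; 3 > 1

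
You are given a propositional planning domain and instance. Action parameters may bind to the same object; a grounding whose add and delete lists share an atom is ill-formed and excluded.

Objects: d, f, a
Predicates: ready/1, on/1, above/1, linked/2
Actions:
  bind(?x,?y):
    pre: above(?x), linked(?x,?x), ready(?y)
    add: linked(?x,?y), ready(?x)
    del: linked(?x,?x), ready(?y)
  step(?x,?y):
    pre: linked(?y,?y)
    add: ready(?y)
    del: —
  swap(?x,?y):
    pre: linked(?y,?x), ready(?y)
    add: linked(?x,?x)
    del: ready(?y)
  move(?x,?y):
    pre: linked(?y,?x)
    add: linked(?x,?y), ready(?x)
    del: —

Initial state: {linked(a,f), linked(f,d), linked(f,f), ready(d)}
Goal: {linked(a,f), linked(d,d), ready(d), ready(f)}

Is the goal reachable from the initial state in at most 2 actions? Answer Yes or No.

1. step(d,f)  →  {linked(a,f), linked(f,d), linked(f,f), ready(d), ready(f)}
2. swap(d,f)  →  {linked(a,f), linked(d,d), linked(f,d), linked(f,f), ready(d)}
3. step(d,f)  →  {linked(a,f), linked(d,d), linked(f,d), linked(f,f), ready(d), ready(f)}
optimal plan length = 3; 3 > 2

No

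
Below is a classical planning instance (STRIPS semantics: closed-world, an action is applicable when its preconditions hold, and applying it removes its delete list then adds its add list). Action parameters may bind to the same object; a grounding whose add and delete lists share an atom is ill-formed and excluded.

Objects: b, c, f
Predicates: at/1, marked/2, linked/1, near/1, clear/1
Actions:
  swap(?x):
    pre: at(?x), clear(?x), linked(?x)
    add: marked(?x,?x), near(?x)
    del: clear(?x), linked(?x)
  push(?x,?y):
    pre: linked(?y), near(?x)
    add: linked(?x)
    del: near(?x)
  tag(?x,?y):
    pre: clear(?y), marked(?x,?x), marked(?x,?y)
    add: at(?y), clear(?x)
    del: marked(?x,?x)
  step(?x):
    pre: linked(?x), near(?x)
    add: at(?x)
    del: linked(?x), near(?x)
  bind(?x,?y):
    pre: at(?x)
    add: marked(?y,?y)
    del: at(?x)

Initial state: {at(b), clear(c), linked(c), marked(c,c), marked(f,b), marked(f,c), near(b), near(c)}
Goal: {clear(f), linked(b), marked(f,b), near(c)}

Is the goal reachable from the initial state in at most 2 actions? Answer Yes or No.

No

1. push(b,c)  →  {at(b), clear(c), linked(b), linked(c), marked(c,c), marked(f,b), marked(f,c), near(c)}
2. bind(b,f)  →  {clear(c), linked(b), linked(c), marked(c,c), marked(f,b), marked(f,c), marked(f,f), near(c)}
3. tag(f,c)  →  {at(c), clear(c), clear(f), linked(b), linked(c), marked(c,c), marked(f,b), marked(f,c), near(c)}
optimal plan length = 3; 3 > 2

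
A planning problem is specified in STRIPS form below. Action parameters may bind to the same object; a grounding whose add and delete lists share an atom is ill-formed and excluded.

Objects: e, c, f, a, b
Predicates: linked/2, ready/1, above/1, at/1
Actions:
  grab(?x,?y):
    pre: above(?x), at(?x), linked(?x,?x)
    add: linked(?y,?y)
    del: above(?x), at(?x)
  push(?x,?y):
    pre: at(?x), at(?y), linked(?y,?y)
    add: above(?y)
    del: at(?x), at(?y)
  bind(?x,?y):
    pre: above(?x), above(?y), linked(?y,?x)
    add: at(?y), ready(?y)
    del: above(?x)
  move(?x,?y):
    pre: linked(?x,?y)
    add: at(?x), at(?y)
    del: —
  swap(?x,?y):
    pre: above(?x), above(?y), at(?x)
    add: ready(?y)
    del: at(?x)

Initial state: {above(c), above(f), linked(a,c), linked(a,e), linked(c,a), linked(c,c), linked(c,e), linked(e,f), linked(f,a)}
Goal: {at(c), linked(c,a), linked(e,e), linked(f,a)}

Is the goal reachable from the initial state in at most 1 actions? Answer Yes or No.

1. move(c,e)  →  {above(c), above(f), at(c), at(e), linked(a,c), linked(a,e), linked(c,a), linked(c,c), linked(c,e), linked(e,f), linked(f,a)}
2. grab(c,e)  →  {above(f), at(e), linked(a,c), linked(a,e), linked(c,a), linked(c,c), linked(c,e), linked(e,e), linked(e,f), linked(f,a)}
3. move(c,e)  →  {above(f), at(c), at(e), linked(a,c), linked(a,e), linked(c,a), linked(c,c), linked(c,e), linked(e,e), linked(e,f), linked(f,a)}
optimal plan length = 3; 3 > 1

No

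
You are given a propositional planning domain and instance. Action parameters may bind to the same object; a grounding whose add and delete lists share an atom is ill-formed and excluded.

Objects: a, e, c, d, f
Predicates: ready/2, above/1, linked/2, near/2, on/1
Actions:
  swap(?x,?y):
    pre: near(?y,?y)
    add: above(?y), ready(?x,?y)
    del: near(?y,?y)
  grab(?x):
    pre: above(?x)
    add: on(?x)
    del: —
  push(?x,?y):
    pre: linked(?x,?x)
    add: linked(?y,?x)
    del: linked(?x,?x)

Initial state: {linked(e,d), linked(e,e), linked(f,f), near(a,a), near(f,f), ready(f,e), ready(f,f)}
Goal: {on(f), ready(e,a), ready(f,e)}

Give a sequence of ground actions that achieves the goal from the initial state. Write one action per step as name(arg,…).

1. swap(a,f)  →  {above(f), linked(e,d), linked(e,e), linked(f,f), near(a,a), ready(a,f), ready(f,e), ready(f,f)}
2. swap(e,a)  →  {above(a), above(f), linked(e,d), linked(e,e), linked(f,f), ready(a,f), ready(e,a), ready(f,e), ready(f,f)}
3. grab(f)  →  {above(a), above(f), linked(e,d), linked(e,e), linked(f,f), on(f), ready(a,f), ready(e,a), ready(f,e), ready(f,f)}

swap(a,f); swap(e,a); grab(f)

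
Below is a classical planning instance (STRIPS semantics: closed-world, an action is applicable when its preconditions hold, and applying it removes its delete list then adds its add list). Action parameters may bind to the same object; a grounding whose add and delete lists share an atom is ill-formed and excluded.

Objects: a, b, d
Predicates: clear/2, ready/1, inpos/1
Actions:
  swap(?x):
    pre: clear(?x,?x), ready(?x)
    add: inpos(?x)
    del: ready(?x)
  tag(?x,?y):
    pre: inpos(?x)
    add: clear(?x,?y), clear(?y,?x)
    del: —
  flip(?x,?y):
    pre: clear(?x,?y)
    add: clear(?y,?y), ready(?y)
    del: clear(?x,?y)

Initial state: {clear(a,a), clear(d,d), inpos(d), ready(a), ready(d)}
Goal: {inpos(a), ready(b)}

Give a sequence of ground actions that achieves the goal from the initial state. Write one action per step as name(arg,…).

swap(a); tag(a,b); flip(a,b)

1. swap(a)  →  {clear(a,a), clear(d,d), inpos(a), inpos(d), ready(d)}
2. tag(a,b)  →  {clear(a,a), clear(a,b), clear(b,a), clear(d,d), inpos(a), inpos(d), ready(d)}
3. flip(a,b)  →  {clear(a,a), clear(b,a), clear(b,b), clear(d,d), inpos(a), inpos(d), ready(b), ready(d)}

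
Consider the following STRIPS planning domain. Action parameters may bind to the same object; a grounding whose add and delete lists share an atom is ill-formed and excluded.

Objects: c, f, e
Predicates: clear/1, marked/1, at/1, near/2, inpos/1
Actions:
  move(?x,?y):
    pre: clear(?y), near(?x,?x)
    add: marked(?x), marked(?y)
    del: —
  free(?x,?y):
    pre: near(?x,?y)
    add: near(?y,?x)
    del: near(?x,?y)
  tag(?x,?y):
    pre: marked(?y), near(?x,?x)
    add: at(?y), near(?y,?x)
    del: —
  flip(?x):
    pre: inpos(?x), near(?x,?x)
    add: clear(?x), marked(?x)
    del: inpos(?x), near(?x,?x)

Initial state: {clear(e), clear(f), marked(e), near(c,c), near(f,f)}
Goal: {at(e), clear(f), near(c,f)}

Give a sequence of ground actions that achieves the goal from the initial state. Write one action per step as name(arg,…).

1. move(c,f)  →  {clear(e), clear(f), marked(c), marked(e), marked(f), near(c,c), near(f,f)}
2. tag(c,e)  →  {at(e), clear(e), clear(f), marked(c), marked(e), marked(f), near(c,c), near(e,c), near(f,f)}
3. tag(f,c)  →  {at(c), at(e), clear(e), clear(f), marked(c), marked(e), marked(f), near(c,c), near(c,f), near(e,c), near(f,f)}

move(c,f); tag(c,e); tag(f,c)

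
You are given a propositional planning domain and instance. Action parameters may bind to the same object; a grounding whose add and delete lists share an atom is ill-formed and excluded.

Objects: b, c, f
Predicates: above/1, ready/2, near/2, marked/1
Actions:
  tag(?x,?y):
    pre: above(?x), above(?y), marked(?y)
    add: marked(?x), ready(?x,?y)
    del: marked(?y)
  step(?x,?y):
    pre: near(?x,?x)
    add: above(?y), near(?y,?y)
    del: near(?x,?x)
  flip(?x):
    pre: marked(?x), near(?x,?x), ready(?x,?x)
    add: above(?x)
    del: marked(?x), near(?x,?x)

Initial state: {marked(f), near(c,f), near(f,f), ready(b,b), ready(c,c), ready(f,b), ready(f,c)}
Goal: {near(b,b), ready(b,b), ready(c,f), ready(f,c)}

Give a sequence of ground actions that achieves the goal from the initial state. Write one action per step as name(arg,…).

step(f,c); step(c,f); tag(c,f); step(f,b)

1. step(f,c)  →  {above(c), marked(f), near(c,c), near(c,f), ready(b,b), ready(c,c), ready(f,b), ready(f,c)}
2. step(c,f)  →  {above(c), above(f), marked(f), near(c,f), near(f,f), ready(b,b), ready(c,c), ready(f,b), ready(f,c)}
3. tag(c,f)  →  {above(c), above(f), marked(c), near(c,f), near(f,f), ready(b,b), ready(c,c), ready(c,f), ready(f,b), ready(f,c)}
4. step(f,b)  →  {above(b), above(c), above(f), marked(c), near(b,b), near(c,f), ready(b,b), ready(c,c), ready(c,f), ready(f,b), ready(f,c)}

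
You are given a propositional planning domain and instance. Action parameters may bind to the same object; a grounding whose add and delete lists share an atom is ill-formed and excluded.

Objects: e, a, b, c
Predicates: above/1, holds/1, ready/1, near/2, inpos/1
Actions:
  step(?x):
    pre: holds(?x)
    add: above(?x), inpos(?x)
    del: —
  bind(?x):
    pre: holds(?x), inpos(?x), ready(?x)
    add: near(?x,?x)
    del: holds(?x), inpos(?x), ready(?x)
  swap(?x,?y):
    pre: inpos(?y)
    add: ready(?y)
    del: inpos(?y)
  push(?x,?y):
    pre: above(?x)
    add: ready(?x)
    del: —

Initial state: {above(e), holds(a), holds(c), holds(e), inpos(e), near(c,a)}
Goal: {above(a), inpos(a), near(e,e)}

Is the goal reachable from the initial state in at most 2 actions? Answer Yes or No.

No

1. step(a)  →  {above(a), above(e), holds(a), holds(c), holds(e), inpos(a), inpos(e), near(c,a)}
2. push(e,e)  →  {above(a), above(e), holds(a), holds(c), holds(e), inpos(a), inpos(e), near(c,a), ready(e)}
3. bind(e)  →  {above(a), above(e), holds(a), holds(c), inpos(a), near(c,a), near(e,e)}
optimal plan length = 3; 3 > 2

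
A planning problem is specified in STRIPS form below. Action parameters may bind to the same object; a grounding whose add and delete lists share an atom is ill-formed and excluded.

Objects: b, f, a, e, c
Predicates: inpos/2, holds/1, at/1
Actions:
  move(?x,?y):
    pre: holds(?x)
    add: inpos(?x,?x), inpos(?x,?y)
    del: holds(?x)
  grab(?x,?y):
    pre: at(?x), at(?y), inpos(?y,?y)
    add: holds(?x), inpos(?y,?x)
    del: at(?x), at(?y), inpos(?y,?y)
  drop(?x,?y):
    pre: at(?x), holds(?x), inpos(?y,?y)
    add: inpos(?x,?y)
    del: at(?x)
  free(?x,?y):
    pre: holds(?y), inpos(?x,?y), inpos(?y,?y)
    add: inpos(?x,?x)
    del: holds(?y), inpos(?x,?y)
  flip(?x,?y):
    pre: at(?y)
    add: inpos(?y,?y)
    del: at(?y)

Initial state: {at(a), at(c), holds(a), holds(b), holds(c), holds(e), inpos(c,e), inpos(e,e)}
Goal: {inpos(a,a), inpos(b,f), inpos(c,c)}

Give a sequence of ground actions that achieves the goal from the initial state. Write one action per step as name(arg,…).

move(b,f); move(a,b); move(c,b)

1. move(b,f)  →  {at(a), at(c), holds(a), holds(c), holds(e), inpos(b,b), inpos(b,f), inpos(c,e), inpos(e,e)}
2. move(a,b)  →  {at(a), at(c), holds(c), holds(e), inpos(a,a), inpos(a,b), inpos(b,b), inpos(b,f), inpos(c,e), inpos(e,e)}
3. move(c,b)  →  {at(a), at(c), holds(e), inpos(a,a), inpos(a,b), inpos(b,b), inpos(b,f), inpos(c,b), inpos(c,c), inpos(c,e), inpos(e,e)}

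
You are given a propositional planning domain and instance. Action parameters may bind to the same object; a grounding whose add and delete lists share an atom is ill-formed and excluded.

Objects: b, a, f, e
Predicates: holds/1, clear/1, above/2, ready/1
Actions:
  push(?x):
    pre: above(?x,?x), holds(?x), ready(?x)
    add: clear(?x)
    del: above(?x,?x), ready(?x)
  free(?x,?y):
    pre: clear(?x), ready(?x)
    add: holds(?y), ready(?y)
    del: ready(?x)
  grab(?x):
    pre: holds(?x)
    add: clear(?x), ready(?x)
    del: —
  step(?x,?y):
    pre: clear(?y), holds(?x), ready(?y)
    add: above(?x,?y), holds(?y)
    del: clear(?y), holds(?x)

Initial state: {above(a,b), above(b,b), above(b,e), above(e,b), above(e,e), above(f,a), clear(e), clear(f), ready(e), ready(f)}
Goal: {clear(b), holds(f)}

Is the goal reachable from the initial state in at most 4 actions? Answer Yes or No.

Yes

1. free(f,b)  →  {above(a,b), above(b,b), above(b,e), above(e,b), above(e,e), above(f,a), clear(e), clear(f), holds(b), ready(b), ready(e)}
2. push(b)  →  {above(a,b), above(b,e), above(e,b), above(e,e), above(f,a), clear(b), clear(e), clear(f), holds(b), ready(e)}
3. free(e,f)  →  {above(a,b), above(b,e), above(e,b), above(e,e), above(f,a), clear(b), clear(e), clear(f), holds(b), holds(f), ready(f)}
optimal plan length = 3; 3 ≤ 4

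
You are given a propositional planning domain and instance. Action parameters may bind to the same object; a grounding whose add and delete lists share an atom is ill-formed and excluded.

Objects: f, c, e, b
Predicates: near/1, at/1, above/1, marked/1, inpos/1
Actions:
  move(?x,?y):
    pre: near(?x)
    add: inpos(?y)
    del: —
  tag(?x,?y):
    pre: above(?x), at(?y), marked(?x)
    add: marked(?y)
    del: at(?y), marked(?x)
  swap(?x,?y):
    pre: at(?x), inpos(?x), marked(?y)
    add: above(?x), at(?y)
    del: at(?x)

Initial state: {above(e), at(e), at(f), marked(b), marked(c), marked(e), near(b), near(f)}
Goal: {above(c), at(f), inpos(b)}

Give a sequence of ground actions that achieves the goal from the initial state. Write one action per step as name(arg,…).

move(f,c); move(f,e); move(f,b); swap(e,c); swap(c,e)

1. move(f,c)  →  {above(e), at(e), at(f), inpos(c), marked(b), marked(c), marked(e), near(b), near(f)}
2. move(f,e)  →  {above(e), at(e), at(f), inpos(c), inpos(e), marked(b), marked(c), marked(e), near(b), near(f)}
3. move(f,b)  →  {above(e), at(e), at(f), inpos(b), inpos(c), inpos(e), marked(b), marked(c), marked(e), near(b), near(f)}
4. swap(e,c)  →  {above(e), at(c), at(f), inpos(b), inpos(c), inpos(e), marked(b), marked(c), marked(e), near(b), near(f)}
5. swap(c,e)  →  {above(c), above(e), at(e), at(f), inpos(b), inpos(c), inpos(e), marked(b), marked(c), marked(e), near(b), near(f)}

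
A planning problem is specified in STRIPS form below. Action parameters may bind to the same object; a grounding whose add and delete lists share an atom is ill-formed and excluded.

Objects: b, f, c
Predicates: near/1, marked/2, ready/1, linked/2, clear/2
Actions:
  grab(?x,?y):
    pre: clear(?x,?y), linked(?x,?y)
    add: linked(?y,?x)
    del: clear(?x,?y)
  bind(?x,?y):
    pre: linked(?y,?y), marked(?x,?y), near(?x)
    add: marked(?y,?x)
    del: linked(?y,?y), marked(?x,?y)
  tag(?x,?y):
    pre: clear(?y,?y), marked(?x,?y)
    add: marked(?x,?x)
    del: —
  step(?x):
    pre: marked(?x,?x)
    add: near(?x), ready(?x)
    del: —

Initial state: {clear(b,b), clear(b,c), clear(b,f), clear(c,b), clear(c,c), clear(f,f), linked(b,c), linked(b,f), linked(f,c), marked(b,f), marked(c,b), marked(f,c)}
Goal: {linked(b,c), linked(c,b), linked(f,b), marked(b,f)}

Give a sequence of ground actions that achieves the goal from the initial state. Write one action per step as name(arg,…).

1. grab(b,f)  →  {clear(b,b), clear(b,c), clear(c,b), clear(c,c), clear(f,f), linked(b,c), linked(b,f), linked(f,b), linked(f,c), marked(b,f), marked(c,b), marked(f,c)}
2. grab(b,c)  →  {clear(b,b), clear(c,b), clear(c,c), clear(f,f), linked(b,c), linked(b,f), linked(c,b), linked(f,b), linked(f,c), marked(b,f), marked(c,b), marked(f,c)}

grab(b,f); grab(b,c)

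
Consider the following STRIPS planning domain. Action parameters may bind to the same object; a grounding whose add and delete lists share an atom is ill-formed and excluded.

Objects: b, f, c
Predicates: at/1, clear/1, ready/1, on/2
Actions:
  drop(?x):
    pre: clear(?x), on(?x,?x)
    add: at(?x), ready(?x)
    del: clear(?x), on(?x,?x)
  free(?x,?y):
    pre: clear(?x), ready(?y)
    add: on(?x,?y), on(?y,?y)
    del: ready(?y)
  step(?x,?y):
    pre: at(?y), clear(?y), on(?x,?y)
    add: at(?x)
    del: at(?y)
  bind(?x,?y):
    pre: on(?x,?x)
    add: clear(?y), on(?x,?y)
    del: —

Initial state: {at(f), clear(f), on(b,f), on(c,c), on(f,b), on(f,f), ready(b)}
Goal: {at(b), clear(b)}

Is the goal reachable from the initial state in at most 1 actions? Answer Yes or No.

No

1. step(b,f)  →  {at(b), clear(f), on(b,f), on(c,c), on(f,b), on(f,f), ready(b)}
2. bind(f,b)  →  {at(b), clear(b), clear(f), on(b,f), on(c,c), on(f,b), on(f,f), ready(b)}
optimal plan length = 2; 2 > 1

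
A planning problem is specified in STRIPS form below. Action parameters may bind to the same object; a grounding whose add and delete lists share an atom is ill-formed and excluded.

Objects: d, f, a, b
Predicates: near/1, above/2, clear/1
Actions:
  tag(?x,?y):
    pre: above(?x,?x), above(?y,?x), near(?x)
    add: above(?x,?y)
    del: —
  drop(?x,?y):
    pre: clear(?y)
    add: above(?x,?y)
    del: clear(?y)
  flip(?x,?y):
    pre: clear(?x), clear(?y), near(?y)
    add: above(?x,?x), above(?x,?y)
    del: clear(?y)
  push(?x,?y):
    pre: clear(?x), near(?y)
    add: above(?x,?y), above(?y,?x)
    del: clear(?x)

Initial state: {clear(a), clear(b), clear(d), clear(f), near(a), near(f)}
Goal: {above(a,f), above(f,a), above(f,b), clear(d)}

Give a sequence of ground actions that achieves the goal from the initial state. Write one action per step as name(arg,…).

1. drop(f,b)  →  {above(f,b), clear(a), clear(d), clear(f), near(a), near(f)}
2. push(f,a)  →  {above(a,f), above(f,a), above(f,b), clear(a), clear(d), near(a), near(f)}

drop(f,b); push(f,a)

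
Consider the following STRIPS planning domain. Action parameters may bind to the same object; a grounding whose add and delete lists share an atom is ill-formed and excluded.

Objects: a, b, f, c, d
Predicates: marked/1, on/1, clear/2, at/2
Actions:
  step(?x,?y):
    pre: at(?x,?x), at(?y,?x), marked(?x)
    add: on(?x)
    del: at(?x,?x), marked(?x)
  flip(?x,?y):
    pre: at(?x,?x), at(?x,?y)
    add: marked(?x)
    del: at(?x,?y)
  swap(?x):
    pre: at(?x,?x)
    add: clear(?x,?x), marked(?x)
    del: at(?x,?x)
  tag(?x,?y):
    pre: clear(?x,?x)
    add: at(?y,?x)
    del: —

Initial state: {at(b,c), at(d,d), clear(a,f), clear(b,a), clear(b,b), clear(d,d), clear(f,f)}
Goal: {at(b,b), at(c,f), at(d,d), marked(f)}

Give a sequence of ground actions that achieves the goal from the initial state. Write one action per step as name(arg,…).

1. tag(b,b)  →  {at(b,b), at(b,c), at(d,d), clear(a,f), clear(b,a), clear(b,b), clear(d,d), clear(f,f)}
2. tag(f,f)  →  {at(b,b), at(b,c), at(d,d), at(f,f), clear(a,f), clear(b,a), clear(b,b), clear(d,d), clear(f,f)}
3. flip(f,f)  →  {at(b,b), at(b,c), at(d,d), clear(a,f), clear(b,a), clear(b,b), clear(d,d), clear(f,f), marked(f)}
4. tag(f,c)  →  {at(b,b), at(b,c), at(c,f), at(d,d), clear(a,f), clear(b,a), clear(b,b), clear(d,d), clear(f,f), marked(f)}

tag(b,b); tag(f,f); flip(f,f); tag(f,c)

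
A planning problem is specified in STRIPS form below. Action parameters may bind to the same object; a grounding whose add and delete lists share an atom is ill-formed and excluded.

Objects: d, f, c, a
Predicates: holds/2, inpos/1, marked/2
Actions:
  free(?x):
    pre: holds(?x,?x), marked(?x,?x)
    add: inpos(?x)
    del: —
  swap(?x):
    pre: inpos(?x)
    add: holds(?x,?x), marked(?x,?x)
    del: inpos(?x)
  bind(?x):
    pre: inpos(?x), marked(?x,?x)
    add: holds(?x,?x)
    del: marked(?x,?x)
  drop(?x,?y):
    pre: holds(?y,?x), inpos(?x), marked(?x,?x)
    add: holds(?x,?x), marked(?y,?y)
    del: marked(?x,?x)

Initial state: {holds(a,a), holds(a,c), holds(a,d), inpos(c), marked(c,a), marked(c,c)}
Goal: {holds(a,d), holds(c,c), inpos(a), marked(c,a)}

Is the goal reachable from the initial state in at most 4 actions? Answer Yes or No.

Yes

1. drop(c,a)  →  {holds(a,a), holds(a,c), holds(a,d), holds(c,c), inpos(c), marked(a,a), marked(c,a)}
2. free(a)  →  {holds(a,a), holds(a,c), holds(a,d), holds(c,c), inpos(a), inpos(c), marked(a,a), marked(c,a)}
optimal plan length = 2; 2 ≤ 4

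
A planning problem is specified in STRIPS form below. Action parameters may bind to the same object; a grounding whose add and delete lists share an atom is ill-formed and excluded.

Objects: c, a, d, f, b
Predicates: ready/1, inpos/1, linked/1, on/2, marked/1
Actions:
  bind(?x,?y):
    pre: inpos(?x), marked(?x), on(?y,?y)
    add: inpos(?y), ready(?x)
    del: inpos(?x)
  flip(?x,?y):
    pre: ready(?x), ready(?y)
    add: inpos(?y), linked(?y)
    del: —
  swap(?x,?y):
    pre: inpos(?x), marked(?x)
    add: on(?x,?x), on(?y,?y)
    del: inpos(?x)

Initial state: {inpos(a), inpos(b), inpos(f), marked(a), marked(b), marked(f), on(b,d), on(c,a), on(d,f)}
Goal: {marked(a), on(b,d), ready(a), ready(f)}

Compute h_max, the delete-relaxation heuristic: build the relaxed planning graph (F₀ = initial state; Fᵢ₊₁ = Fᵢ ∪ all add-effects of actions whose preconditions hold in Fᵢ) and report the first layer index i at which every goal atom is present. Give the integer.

2

F0 = init (9 atoms)
F1 = F0 ∪ {on(a,a), on(b,b), on(c,c), on(d,d), on(f,f)}  (14 atoms)
F2 = F1 ∪ {inpos(c), inpos(d), ready(a), ready(b), ready(f)}  (19 atoms)
goal ⊆ F2  ⇒  h_max = 2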